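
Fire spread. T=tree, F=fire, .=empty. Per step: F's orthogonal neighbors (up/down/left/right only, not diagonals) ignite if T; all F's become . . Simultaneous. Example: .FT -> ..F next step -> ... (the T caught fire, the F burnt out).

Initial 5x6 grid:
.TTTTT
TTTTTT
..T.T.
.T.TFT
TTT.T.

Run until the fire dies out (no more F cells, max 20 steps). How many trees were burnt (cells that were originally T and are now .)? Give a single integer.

Step 1: +4 fires, +1 burnt (F count now 4)
Step 2: +1 fires, +4 burnt (F count now 1)
Step 3: +3 fires, +1 burnt (F count now 3)
Step 4: +3 fires, +3 burnt (F count now 3)
Step 5: +3 fires, +3 burnt (F count now 3)
Step 6: +2 fires, +3 burnt (F count now 2)
Step 7: +0 fires, +2 burnt (F count now 0)
Fire out after step 7
Initially T: 20, now '.': 26
Total burnt (originally-T cells now '.'): 16

Answer: 16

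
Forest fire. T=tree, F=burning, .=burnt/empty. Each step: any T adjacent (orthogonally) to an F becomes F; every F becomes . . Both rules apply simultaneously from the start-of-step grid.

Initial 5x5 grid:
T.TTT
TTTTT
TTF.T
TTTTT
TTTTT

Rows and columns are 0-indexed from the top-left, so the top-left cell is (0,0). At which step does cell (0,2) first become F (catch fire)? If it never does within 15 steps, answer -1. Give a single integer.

Step 1: cell (0,2)='T' (+3 fires, +1 burnt)
Step 2: cell (0,2)='F' (+7 fires, +3 burnt)
  -> target ignites at step 2
Step 3: cell (0,2)='.' (+7 fires, +7 burnt)
Step 4: cell (0,2)='.' (+5 fires, +7 burnt)
Step 5: cell (0,2)='.' (+0 fires, +5 burnt)
  fire out at step 5

2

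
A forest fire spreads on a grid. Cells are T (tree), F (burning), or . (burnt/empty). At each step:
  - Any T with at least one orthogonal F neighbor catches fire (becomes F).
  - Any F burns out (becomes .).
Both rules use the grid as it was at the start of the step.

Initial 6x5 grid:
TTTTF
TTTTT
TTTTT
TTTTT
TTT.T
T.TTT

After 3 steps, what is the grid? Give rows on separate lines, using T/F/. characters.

Step 1: 2 trees catch fire, 1 burn out
  TTTF.
  TTTTF
  TTTTT
  TTTTT
  TTT.T
  T.TTT
Step 2: 3 trees catch fire, 2 burn out
  TTF..
  TTTF.
  TTTTF
  TTTTT
  TTT.T
  T.TTT
Step 3: 4 trees catch fire, 3 burn out
  TF...
  TTF..
  TTTF.
  TTTTF
  TTT.T
  T.TTT

TF...
TTF..
TTTF.
TTTTF
TTT.T
T.TTT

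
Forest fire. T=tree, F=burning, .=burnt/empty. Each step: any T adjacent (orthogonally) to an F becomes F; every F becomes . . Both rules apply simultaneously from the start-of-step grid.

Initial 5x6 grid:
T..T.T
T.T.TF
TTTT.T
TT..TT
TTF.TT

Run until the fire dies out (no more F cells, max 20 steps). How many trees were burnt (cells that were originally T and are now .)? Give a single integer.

Step 1: +4 fires, +2 burnt (F count now 4)
Step 2: +3 fires, +4 burnt (F count now 3)
Step 3: +4 fires, +3 burnt (F count now 4)
Step 4: +3 fires, +4 burnt (F count now 3)
Step 5: +3 fires, +3 burnt (F count now 3)
Step 6: +1 fires, +3 burnt (F count now 1)
Step 7: +0 fires, +1 burnt (F count now 0)
Fire out after step 7
Initially T: 19, now '.': 29
Total burnt (originally-T cells now '.'): 18

Answer: 18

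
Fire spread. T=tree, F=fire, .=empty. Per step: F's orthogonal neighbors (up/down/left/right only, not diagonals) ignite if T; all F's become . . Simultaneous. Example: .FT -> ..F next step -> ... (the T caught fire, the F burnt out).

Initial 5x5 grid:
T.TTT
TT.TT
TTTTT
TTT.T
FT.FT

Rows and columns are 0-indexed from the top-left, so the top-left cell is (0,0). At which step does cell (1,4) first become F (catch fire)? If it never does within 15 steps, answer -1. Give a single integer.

Step 1: cell (1,4)='T' (+3 fires, +2 burnt)
Step 2: cell (1,4)='T' (+3 fires, +3 burnt)
Step 3: cell (1,4)='T' (+4 fires, +3 burnt)
Step 4: cell (1,4)='F' (+5 fires, +4 burnt)
  -> target ignites at step 4
Step 5: cell (1,4)='.' (+2 fires, +5 burnt)
Step 6: cell (1,4)='.' (+1 fires, +2 burnt)
Step 7: cell (1,4)='.' (+1 fires, +1 burnt)
Step 8: cell (1,4)='.' (+0 fires, +1 burnt)
  fire out at step 8

4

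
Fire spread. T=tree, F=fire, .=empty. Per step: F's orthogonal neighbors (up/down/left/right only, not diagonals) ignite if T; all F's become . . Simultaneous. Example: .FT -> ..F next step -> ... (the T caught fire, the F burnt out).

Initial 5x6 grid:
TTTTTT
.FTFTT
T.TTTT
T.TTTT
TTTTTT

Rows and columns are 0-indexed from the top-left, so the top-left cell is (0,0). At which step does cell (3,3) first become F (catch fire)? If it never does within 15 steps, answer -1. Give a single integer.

Step 1: cell (3,3)='T' (+5 fires, +2 burnt)
Step 2: cell (3,3)='F' (+7 fires, +5 burnt)
  -> target ignites at step 2
Step 3: cell (3,3)='.' (+5 fires, +7 burnt)
Step 4: cell (3,3)='.' (+3 fires, +5 burnt)
Step 5: cell (3,3)='.' (+2 fires, +3 burnt)
Step 6: cell (3,3)='.' (+1 fires, +2 burnt)
Step 7: cell (3,3)='.' (+1 fires, +1 burnt)
Step 8: cell (3,3)='.' (+1 fires, +1 burnt)
Step 9: cell (3,3)='.' (+0 fires, +1 burnt)
  fire out at step 9

2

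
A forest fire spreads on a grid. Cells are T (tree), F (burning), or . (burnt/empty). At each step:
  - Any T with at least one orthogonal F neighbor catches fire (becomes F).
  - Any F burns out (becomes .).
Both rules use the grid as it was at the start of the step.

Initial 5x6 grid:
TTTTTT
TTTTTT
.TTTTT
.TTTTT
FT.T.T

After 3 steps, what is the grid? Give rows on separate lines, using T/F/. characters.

Step 1: 1 trees catch fire, 1 burn out
  TTTTTT
  TTTTTT
  .TTTTT
  .TTTTT
  .F.T.T
Step 2: 1 trees catch fire, 1 burn out
  TTTTTT
  TTTTTT
  .TTTTT
  .FTTTT
  ...T.T
Step 3: 2 trees catch fire, 1 burn out
  TTTTTT
  TTTTTT
  .FTTTT
  ..FTTT
  ...T.T

TTTTTT
TTTTTT
.FTTTT
..FTTT
...T.T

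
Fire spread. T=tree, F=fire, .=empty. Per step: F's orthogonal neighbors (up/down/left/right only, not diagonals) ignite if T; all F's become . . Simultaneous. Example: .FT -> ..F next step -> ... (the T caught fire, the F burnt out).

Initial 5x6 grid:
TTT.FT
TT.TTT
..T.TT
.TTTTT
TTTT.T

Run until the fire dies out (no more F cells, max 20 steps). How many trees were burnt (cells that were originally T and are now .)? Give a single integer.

Step 1: +2 fires, +1 burnt (F count now 2)
Step 2: +3 fires, +2 burnt (F count now 3)
Step 3: +2 fires, +3 burnt (F count now 2)
Step 4: +2 fires, +2 burnt (F count now 2)
Step 5: +3 fires, +2 burnt (F count now 3)
Step 6: +3 fires, +3 burnt (F count now 3)
Step 7: +1 fires, +3 burnt (F count now 1)
Step 8: +1 fires, +1 burnt (F count now 1)
Step 9: +0 fires, +1 burnt (F count now 0)
Fire out after step 9
Initially T: 22, now '.': 25
Total burnt (originally-T cells now '.'): 17

Answer: 17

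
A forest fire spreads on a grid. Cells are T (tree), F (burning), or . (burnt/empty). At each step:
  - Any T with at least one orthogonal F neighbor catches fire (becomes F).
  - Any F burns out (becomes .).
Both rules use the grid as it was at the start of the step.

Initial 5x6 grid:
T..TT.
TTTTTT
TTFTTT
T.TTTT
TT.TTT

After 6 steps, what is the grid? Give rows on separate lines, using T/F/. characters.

Step 1: 4 trees catch fire, 1 burn out
  T..TT.
  TTFTTT
  TF.FTT
  T.FTTT
  TT.TTT
Step 2: 5 trees catch fire, 4 burn out
  T..TT.
  TF.FTT
  F...FT
  T..FTT
  TT.TTT
Step 3: 7 trees catch fire, 5 burn out
  T..FT.
  F...FT
  .....F
  F...FT
  TT.FTT
Step 4: 6 trees catch fire, 7 burn out
  F...F.
  .....F
  ......
  .....F
  FT..FT
Step 5: 2 trees catch fire, 6 burn out
  ......
  ......
  ......
  ......
  .F...F
Step 6: 0 trees catch fire, 2 burn out
  ......
  ......
  ......
  ......
  ......

......
......
......
......
......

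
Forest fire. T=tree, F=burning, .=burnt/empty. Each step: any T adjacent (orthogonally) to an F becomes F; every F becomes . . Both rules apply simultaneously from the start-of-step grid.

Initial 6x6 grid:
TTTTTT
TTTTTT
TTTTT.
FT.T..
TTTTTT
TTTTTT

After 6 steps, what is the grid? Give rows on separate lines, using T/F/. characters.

Step 1: 3 trees catch fire, 1 burn out
  TTTTTT
  TTTTTT
  FTTTT.
  .F.T..
  FTTTTT
  TTTTTT
Step 2: 4 trees catch fire, 3 burn out
  TTTTTT
  FTTTTT
  .FTTT.
  ...T..
  .FTTTT
  FTTTTT
Step 3: 5 trees catch fire, 4 burn out
  FTTTTT
  .FTTTT
  ..FTT.
  ...T..
  ..FTTT
  .FTTTT
Step 4: 5 trees catch fire, 5 burn out
  .FTTTT
  ..FTTT
  ...FT.
  ...T..
  ...FTT
  ..FTTT
Step 5: 6 trees catch fire, 5 burn out
  ..FTTT
  ...FTT
  ....F.
  ...F..
  ....FT
  ...FTT
Step 6: 4 trees catch fire, 6 burn out
  ...FTT
  ....FT
  ......
  ......
  .....F
  ....FT

...FTT
....FT
......
......
.....F
....FT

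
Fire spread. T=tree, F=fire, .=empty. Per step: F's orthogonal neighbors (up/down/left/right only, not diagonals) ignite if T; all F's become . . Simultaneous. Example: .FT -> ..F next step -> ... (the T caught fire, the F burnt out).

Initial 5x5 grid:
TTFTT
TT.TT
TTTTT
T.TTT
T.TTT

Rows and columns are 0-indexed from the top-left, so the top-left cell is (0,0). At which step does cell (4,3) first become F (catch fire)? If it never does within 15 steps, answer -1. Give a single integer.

Step 1: cell (4,3)='T' (+2 fires, +1 burnt)
Step 2: cell (4,3)='T' (+4 fires, +2 burnt)
Step 3: cell (4,3)='T' (+4 fires, +4 burnt)
Step 4: cell (4,3)='T' (+4 fires, +4 burnt)
Step 5: cell (4,3)='F' (+4 fires, +4 burnt)
  -> target ignites at step 5
Step 6: cell (4,3)='.' (+3 fires, +4 burnt)
Step 7: cell (4,3)='.' (+0 fires, +3 burnt)
  fire out at step 7

5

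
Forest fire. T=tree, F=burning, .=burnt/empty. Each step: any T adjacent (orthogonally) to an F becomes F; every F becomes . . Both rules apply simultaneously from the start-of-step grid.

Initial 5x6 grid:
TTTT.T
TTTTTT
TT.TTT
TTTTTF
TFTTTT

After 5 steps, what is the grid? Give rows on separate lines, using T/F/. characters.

Step 1: 6 trees catch fire, 2 burn out
  TTTT.T
  TTTTTT
  TT.TTF
  TFTTF.
  F.FTTF
Step 2: 8 trees catch fire, 6 burn out
  TTTT.T
  TTTTTF
  TF.TF.
  F.FF..
  ...FF.
Step 3: 5 trees catch fire, 8 burn out
  TTTT.F
  TFTTF.
  F..F..
  ......
  ......
Step 4: 4 trees catch fire, 5 burn out
  TFTT..
  F.FF..
  ......
  ......
  ......
Step 5: 3 trees catch fire, 4 burn out
  F.FF..
  ......
  ......
  ......
  ......

F.FF..
......
......
......
......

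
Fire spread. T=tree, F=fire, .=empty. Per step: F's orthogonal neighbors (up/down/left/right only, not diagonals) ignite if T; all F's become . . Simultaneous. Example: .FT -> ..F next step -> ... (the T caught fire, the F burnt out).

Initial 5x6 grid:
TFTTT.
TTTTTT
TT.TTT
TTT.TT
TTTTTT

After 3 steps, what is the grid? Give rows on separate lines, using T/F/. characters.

Step 1: 3 trees catch fire, 1 burn out
  F.FTT.
  TFTTTT
  TT.TTT
  TTT.TT
  TTTTTT
Step 2: 4 trees catch fire, 3 burn out
  ...FT.
  F.FTTT
  TF.TTT
  TTT.TT
  TTTTTT
Step 3: 4 trees catch fire, 4 burn out
  ....F.
  ...FTT
  F..TTT
  TFT.TT
  TTTTTT

....F.
...FTT
F..TTT
TFT.TT
TTTTTT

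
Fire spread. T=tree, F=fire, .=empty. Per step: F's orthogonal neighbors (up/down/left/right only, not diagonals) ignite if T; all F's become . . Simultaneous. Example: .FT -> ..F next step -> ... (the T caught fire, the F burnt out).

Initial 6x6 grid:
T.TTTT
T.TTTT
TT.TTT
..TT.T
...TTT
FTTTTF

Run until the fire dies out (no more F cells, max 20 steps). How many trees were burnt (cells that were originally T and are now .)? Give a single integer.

Answer: 21

Derivation:
Step 1: +3 fires, +2 burnt (F count now 3)
Step 2: +4 fires, +3 burnt (F count now 4)
Step 3: +2 fires, +4 burnt (F count now 2)
Step 4: +3 fires, +2 burnt (F count now 3)
Step 5: +4 fires, +3 burnt (F count now 4)
Step 6: +2 fires, +4 burnt (F count now 2)
Step 7: +2 fires, +2 burnt (F count now 2)
Step 8: +1 fires, +2 burnt (F count now 1)
Step 9: +0 fires, +1 burnt (F count now 0)
Fire out after step 9
Initially T: 25, now '.': 32
Total burnt (originally-T cells now '.'): 21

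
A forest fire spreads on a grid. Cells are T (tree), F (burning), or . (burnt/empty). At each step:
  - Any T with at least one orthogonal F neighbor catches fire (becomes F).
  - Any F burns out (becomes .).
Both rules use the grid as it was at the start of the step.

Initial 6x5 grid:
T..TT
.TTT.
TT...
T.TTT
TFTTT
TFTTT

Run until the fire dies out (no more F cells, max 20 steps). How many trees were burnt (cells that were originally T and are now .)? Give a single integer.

Answer: 19

Derivation:
Step 1: +4 fires, +2 burnt (F count now 4)
Step 2: +4 fires, +4 burnt (F count now 4)
Step 3: +4 fires, +4 burnt (F count now 4)
Step 4: +2 fires, +4 burnt (F count now 2)
Step 5: +1 fires, +2 burnt (F count now 1)
Step 6: +1 fires, +1 burnt (F count now 1)
Step 7: +1 fires, +1 burnt (F count now 1)
Step 8: +1 fires, +1 burnt (F count now 1)
Step 9: +1 fires, +1 burnt (F count now 1)
Step 10: +0 fires, +1 burnt (F count now 0)
Fire out after step 10
Initially T: 20, now '.': 29
Total burnt (originally-T cells now '.'): 19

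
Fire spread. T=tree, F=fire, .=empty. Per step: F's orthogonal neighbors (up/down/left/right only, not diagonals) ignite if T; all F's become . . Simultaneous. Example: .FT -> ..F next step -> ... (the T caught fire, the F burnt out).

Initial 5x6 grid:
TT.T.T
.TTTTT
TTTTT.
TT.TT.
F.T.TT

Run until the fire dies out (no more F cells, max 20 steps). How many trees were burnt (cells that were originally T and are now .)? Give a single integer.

Answer: 20

Derivation:
Step 1: +1 fires, +1 burnt (F count now 1)
Step 2: +2 fires, +1 burnt (F count now 2)
Step 3: +1 fires, +2 burnt (F count now 1)
Step 4: +2 fires, +1 burnt (F count now 2)
Step 5: +3 fires, +2 burnt (F count now 3)
Step 6: +4 fires, +3 burnt (F count now 4)
Step 7: +3 fires, +4 burnt (F count now 3)
Step 8: +2 fires, +3 burnt (F count now 2)
Step 9: +2 fires, +2 burnt (F count now 2)
Step 10: +0 fires, +2 burnt (F count now 0)
Fire out after step 10
Initially T: 21, now '.': 29
Total burnt (originally-T cells now '.'): 20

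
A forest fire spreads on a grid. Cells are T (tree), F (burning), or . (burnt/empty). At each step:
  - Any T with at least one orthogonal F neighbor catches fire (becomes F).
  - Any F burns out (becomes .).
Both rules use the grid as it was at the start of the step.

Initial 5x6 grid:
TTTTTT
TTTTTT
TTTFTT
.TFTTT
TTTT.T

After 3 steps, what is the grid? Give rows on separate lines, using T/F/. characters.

Step 1: 6 trees catch fire, 2 burn out
  TTTTTT
  TTTFTT
  TTF.FT
  .F.FTT
  TTFT.T
Step 2: 8 trees catch fire, 6 burn out
  TTTFTT
  TTF.FT
  TF...F
  ....FT
  TF.F.T
Step 3: 7 trees catch fire, 8 burn out
  TTF.FT
  TF...F
  F.....
  .....F
  F....T

TTF.FT
TF...F
F.....
.....F
F....T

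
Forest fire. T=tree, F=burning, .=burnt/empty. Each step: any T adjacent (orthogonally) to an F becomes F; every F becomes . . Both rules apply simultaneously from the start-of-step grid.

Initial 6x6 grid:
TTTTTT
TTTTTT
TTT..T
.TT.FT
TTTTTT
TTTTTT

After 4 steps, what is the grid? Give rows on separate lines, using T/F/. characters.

Step 1: 2 trees catch fire, 1 burn out
  TTTTTT
  TTTTTT
  TTT..T
  .TT..F
  TTTTFT
  TTTTTT
Step 2: 4 trees catch fire, 2 burn out
  TTTTTT
  TTTTTT
  TTT..F
  .TT...
  TTTF.F
  TTTTFT
Step 3: 4 trees catch fire, 4 burn out
  TTTTTT
  TTTTTF
  TTT...
  .TT...
  TTF...
  TTTF.F
Step 4: 5 trees catch fire, 4 burn out
  TTTTTF
  TTTTF.
  TTT...
  .TF...
  TF....
  TTF...

TTTTTF
TTTTF.
TTT...
.TF...
TF....
TTF...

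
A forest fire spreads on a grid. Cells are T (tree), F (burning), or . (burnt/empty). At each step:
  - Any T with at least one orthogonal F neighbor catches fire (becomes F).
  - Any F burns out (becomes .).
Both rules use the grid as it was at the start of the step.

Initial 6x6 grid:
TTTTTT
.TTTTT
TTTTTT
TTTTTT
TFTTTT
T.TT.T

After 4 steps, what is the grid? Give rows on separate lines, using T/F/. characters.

Step 1: 3 trees catch fire, 1 burn out
  TTTTTT
  .TTTTT
  TTTTTT
  TFTTTT
  F.FTTT
  T.TT.T
Step 2: 6 trees catch fire, 3 burn out
  TTTTTT
  .TTTTT
  TFTTTT
  F.FTTT
  ...FTT
  F.FT.T
Step 3: 6 trees catch fire, 6 burn out
  TTTTTT
  .FTTTT
  F.FTTT
  ...FTT
  ....FT
  ...F.T
Step 4: 5 trees catch fire, 6 burn out
  TFTTTT
  ..FTTT
  ...FTT
  ....FT
  .....F
  .....T

TFTTTT
..FTTT
...FTT
....FT
.....F
.....T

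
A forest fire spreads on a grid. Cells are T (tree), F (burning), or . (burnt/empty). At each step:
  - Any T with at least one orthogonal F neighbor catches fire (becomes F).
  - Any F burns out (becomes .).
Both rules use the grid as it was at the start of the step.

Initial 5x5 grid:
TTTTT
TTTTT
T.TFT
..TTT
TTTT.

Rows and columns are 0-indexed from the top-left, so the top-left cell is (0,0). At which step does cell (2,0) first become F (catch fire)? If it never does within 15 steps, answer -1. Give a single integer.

Step 1: cell (2,0)='T' (+4 fires, +1 burnt)
Step 2: cell (2,0)='T' (+6 fires, +4 burnt)
Step 3: cell (2,0)='T' (+4 fires, +6 burnt)
Step 4: cell (2,0)='T' (+3 fires, +4 burnt)
Step 5: cell (2,0)='F' (+3 fires, +3 burnt)
  -> target ignites at step 5
Step 6: cell (2,0)='.' (+0 fires, +3 burnt)
  fire out at step 6

5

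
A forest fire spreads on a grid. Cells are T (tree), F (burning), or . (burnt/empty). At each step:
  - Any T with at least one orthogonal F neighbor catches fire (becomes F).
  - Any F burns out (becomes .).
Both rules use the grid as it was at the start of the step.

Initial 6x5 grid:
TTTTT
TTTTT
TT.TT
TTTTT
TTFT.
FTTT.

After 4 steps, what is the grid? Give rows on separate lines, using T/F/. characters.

Step 1: 6 trees catch fire, 2 burn out
  TTTTT
  TTTTT
  TT.TT
  TTFTT
  FF.F.
  .FFT.
Step 2: 4 trees catch fire, 6 burn out
  TTTTT
  TTTTT
  TT.TT
  FF.FT
  .....
  ...F.
Step 3: 4 trees catch fire, 4 burn out
  TTTTT
  TTTTT
  FF.FT
  ....F
  .....
  .....
Step 4: 4 trees catch fire, 4 burn out
  TTTTT
  FFTFT
  ....F
  .....
  .....
  .....

TTTTT
FFTFT
....F
.....
.....
.....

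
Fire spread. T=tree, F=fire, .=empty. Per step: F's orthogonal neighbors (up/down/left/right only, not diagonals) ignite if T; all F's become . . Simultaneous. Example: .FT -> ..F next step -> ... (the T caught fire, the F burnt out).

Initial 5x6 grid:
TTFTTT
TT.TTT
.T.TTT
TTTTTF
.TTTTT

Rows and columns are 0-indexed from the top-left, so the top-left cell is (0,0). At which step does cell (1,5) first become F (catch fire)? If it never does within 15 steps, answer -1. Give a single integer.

Step 1: cell (1,5)='T' (+5 fires, +2 burnt)
Step 2: cell (1,5)='F' (+8 fires, +5 burnt)
  -> target ignites at step 2
Step 3: cell (1,5)='.' (+7 fires, +8 burnt)
Step 4: cell (1,5)='.' (+2 fires, +7 burnt)
Step 5: cell (1,5)='.' (+2 fires, +2 burnt)
Step 6: cell (1,5)='.' (+0 fires, +2 burnt)
  fire out at step 6

2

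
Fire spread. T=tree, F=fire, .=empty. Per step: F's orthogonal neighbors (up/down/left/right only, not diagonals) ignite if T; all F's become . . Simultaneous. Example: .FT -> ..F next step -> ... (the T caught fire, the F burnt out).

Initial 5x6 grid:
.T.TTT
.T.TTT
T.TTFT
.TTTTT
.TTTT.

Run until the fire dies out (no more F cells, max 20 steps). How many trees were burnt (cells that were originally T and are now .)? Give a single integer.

Step 1: +4 fires, +1 burnt (F count now 4)
Step 2: +7 fires, +4 burnt (F count now 7)
Step 3: +4 fires, +7 burnt (F count now 4)
Step 4: +2 fires, +4 burnt (F count now 2)
Step 5: +1 fires, +2 burnt (F count now 1)
Step 6: +0 fires, +1 burnt (F count now 0)
Fire out after step 6
Initially T: 21, now '.': 27
Total burnt (originally-T cells now '.'): 18

Answer: 18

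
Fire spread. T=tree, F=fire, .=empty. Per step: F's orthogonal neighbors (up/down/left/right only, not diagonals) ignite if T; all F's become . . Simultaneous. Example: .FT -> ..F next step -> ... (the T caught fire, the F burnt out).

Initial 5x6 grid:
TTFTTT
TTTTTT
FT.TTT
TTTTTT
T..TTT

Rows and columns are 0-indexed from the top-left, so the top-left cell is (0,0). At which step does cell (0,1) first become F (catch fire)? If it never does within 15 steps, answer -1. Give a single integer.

Step 1: cell (0,1)='F' (+6 fires, +2 burnt)
  -> target ignites at step 1
Step 2: cell (0,1)='.' (+6 fires, +6 burnt)
Step 3: cell (0,1)='.' (+4 fires, +6 burnt)
Step 4: cell (0,1)='.' (+3 fires, +4 burnt)
Step 5: cell (0,1)='.' (+3 fires, +3 burnt)
Step 6: cell (0,1)='.' (+2 fires, +3 burnt)
Step 7: cell (0,1)='.' (+1 fires, +2 burnt)
Step 8: cell (0,1)='.' (+0 fires, +1 burnt)
  fire out at step 8

1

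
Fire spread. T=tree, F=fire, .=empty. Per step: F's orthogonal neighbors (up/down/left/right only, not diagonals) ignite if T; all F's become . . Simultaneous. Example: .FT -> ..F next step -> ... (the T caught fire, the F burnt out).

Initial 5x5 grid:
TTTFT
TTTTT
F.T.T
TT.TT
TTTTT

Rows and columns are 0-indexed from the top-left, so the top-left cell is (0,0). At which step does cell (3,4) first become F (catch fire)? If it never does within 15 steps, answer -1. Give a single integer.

Step 1: cell (3,4)='T' (+5 fires, +2 burnt)
Step 2: cell (3,4)='T' (+7 fires, +5 burnt)
Step 3: cell (3,4)='T' (+3 fires, +7 burnt)
Step 4: cell (3,4)='F' (+2 fires, +3 burnt)
  -> target ignites at step 4
Step 5: cell (3,4)='.' (+3 fires, +2 burnt)
Step 6: cell (3,4)='.' (+0 fires, +3 burnt)
  fire out at step 6

4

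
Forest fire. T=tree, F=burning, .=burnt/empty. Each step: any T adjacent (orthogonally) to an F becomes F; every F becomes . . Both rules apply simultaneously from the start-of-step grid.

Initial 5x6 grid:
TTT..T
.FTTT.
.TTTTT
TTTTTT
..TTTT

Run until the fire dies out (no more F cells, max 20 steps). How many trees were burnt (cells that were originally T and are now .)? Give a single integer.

Step 1: +3 fires, +1 burnt (F count now 3)
Step 2: +5 fires, +3 burnt (F count now 5)
Step 3: +4 fires, +5 burnt (F count now 4)
Step 4: +3 fires, +4 burnt (F count now 3)
Step 5: +3 fires, +3 burnt (F count now 3)
Step 6: +2 fires, +3 burnt (F count now 2)
Step 7: +1 fires, +2 burnt (F count now 1)
Step 8: +0 fires, +1 burnt (F count now 0)
Fire out after step 8
Initially T: 22, now '.': 29
Total burnt (originally-T cells now '.'): 21

Answer: 21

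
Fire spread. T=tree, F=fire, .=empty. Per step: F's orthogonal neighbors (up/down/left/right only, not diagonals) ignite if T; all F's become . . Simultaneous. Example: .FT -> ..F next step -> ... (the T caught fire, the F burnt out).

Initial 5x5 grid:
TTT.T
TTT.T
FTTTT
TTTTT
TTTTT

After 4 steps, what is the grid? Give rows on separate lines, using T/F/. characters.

Step 1: 3 trees catch fire, 1 burn out
  TTT.T
  FTT.T
  .FTTT
  FTTTT
  TTTTT
Step 2: 5 trees catch fire, 3 burn out
  FTT.T
  .FT.T
  ..FTT
  .FTTT
  FTTTT
Step 3: 5 trees catch fire, 5 burn out
  .FT.T
  ..F.T
  ...FT
  ..FTT
  .FTTT
Step 4: 4 trees catch fire, 5 burn out
  ..F.T
  ....T
  ....F
  ...FT
  ..FTT

..F.T
....T
....F
...FT
..FTT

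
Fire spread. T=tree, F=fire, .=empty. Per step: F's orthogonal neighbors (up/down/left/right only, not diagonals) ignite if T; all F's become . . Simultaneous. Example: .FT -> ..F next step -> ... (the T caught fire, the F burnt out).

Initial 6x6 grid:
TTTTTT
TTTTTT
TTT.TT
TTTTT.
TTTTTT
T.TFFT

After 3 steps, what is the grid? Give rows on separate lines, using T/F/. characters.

Step 1: 4 trees catch fire, 2 burn out
  TTTTTT
  TTTTTT
  TTT.TT
  TTTTT.
  TTTFFT
  T.F..F
Step 2: 4 trees catch fire, 4 burn out
  TTTTTT
  TTTTTT
  TTT.TT
  TTTFF.
  TTF..F
  T.....
Step 3: 3 trees catch fire, 4 burn out
  TTTTTT
  TTTTTT
  TTT.FT
  TTF...
  TF....
  T.....

TTTTTT
TTTTTT
TTT.FT
TTF...
TF....
T.....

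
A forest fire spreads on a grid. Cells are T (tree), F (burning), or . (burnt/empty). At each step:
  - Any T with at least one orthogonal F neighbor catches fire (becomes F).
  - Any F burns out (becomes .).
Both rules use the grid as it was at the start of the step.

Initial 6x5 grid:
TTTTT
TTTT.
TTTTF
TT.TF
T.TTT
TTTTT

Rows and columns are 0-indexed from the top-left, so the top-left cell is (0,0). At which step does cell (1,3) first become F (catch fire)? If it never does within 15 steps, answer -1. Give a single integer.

Step 1: cell (1,3)='T' (+3 fires, +2 burnt)
Step 2: cell (1,3)='F' (+4 fires, +3 burnt)
  -> target ignites at step 2
Step 3: cell (1,3)='.' (+5 fires, +4 burnt)
Step 4: cell (1,3)='.' (+6 fires, +5 burnt)
Step 5: cell (1,3)='.' (+4 fires, +6 burnt)
Step 6: cell (1,3)='.' (+3 fires, +4 burnt)
Step 7: cell (1,3)='.' (+0 fires, +3 burnt)
  fire out at step 7

2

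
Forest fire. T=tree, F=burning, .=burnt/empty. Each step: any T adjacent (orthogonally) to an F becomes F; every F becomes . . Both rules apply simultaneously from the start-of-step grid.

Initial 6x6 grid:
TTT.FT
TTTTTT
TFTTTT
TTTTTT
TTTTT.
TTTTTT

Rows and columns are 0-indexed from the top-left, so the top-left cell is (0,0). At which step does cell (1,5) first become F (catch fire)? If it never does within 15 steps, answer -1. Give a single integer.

Step 1: cell (1,5)='T' (+6 fires, +2 burnt)
Step 2: cell (1,5)='F' (+10 fires, +6 burnt)
  -> target ignites at step 2
Step 3: cell (1,5)='.' (+8 fires, +10 burnt)
Step 4: cell (1,5)='.' (+5 fires, +8 burnt)
Step 5: cell (1,5)='.' (+2 fires, +5 burnt)
Step 6: cell (1,5)='.' (+1 fires, +2 burnt)
Step 7: cell (1,5)='.' (+0 fires, +1 burnt)
  fire out at step 7

2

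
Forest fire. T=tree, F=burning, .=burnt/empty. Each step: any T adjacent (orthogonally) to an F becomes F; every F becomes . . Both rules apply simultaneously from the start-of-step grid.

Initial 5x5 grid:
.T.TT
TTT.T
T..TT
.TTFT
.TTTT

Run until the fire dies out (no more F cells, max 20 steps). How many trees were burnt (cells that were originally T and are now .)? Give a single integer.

Answer: 12

Derivation:
Step 1: +4 fires, +1 burnt (F count now 4)
Step 2: +4 fires, +4 burnt (F count now 4)
Step 3: +2 fires, +4 burnt (F count now 2)
Step 4: +1 fires, +2 burnt (F count now 1)
Step 5: +1 fires, +1 burnt (F count now 1)
Step 6: +0 fires, +1 burnt (F count now 0)
Fire out after step 6
Initially T: 17, now '.': 20
Total burnt (originally-T cells now '.'): 12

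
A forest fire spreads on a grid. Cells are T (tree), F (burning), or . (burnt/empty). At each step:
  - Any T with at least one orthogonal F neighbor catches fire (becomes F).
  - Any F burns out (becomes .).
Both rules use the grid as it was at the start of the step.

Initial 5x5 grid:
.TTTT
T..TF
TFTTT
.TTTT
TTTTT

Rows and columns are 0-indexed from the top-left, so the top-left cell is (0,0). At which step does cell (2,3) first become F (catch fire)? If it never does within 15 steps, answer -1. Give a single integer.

Step 1: cell (2,3)='T' (+6 fires, +2 burnt)
Step 2: cell (2,3)='F' (+6 fires, +6 burnt)
  -> target ignites at step 2
Step 3: cell (2,3)='.' (+5 fires, +6 burnt)
Step 4: cell (2,3)='.' (+2 fires, +5 burnt)
Step 5: cell (2,3)='.' (+0 fires, +2 burnt)
  fire out at step 5

2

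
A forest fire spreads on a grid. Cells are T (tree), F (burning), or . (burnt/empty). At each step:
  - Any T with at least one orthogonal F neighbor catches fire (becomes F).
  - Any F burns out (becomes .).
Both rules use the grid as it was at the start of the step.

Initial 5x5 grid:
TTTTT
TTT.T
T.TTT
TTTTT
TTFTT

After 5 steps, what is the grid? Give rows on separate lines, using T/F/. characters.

Step 1: 3 trees catch fire, 1 burn out
  TTTTT
  TTT.T
  T.TTT
  TTFTT
  TF.FT
Step 2: 5 trees catch fire, 3 burn out
  TTTTT
  TTT.T
  T.FTT
  TF.FT
  F...F
Step 3: 4 trees catch fire, 5 burn out
  TTTTT
  TTF.T
  T..FT
  F...F
  .....
Step 4: 4 trees catch fire, 4 burn out
  TTFTT
  TF..T
  F...F
  .....
  .....
Step 5: 4 trees catch fire, 4 burn out
  TF.FT
  F...F
  .....
  .....
  .....

TF.FT
F...F
.....
.....
.....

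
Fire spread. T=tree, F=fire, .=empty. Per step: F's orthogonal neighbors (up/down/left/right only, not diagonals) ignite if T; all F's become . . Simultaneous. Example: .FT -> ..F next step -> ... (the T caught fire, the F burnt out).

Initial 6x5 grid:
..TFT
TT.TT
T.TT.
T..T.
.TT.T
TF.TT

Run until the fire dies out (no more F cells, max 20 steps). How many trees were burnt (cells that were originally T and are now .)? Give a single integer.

Step 1: +5 fires, +2 burnt (F count now 5)
Step 2: +3 fires, +5 burnt (F count now 3)
Step 3: +2 fires, +3 burnt (F count now 2)
Step 4: +0 fires, +2 burnt (F count now 0)
Fire out after step 4
Initially T: 17, now '.': 23
Total burnt (originally-T cells now '.'): 10

Answer: 10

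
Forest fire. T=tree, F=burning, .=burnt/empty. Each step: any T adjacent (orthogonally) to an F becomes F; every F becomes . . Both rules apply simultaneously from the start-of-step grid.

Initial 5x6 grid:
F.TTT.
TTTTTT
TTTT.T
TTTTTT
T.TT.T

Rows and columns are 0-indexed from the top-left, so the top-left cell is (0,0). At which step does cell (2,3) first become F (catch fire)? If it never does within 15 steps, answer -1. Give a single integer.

Step 1: cell (2,3)='T' (+1 fires, +1 burnt)
Step 2: cell (2,3)='T' (+2 fires, +1 burnt)
Step 3: cell (2,3)='T' (+3 fires, +2 burnt)
Step 4: cell (2,3)='T' (+5 fires, +3 burnt)
Step 5: cell (2,3)='F' (+4 fires, +5 burnt)
  -> target ignites at step 5
Step 6: cell (2,3)='.' (+4 fires, +4 burnt)
Step 7: cell (2,3)='.' (+3 fires, +4 burnt)
Step 8: cell (2,3)='.' (+1 fires, +3 burnt)
Step 9: cell (2,3)='.' (+1 fires, +1 burnt)
Step 10: cell (2,3)='.' (+0 fires, +1 burnt)
  fire out at step 10

5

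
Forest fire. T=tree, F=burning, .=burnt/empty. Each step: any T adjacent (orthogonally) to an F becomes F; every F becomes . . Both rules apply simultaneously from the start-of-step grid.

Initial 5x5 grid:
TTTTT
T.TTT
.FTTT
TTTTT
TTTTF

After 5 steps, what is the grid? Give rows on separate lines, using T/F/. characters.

Step 1: 4 trees catch fire, 2 burn out
  TTTTT
  T.TTT
  ..FTT
  TFTTF
  TTTF.
Step 2: 8 trees catch fire, 4 burn out
  TTTTT
  T.FTT
  ...FF
  F.FF.
  TFF..
Step 3: 4 trees catch fire, 8 burn out
  TTFTT
  T..FF
  .....
  .....
  F....
Step 4: 3 trees catch fire, 4 burn out
  TF.FF
  T....
  .....
  .....
  .....
Step 5: 1 trees catch fire, 3 burn out
  F....
  T....
  .....
  .....
  .....

F....
T....
.....
.....
.....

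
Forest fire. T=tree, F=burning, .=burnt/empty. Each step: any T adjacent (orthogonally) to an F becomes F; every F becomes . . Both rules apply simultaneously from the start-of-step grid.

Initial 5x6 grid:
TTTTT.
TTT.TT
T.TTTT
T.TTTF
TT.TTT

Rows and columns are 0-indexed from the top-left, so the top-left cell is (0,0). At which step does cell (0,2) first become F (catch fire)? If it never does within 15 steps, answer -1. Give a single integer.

Step 1: cell (0,2)='T' (+3 fires, +1 burnt)
Step 2: cell (0,2)='T' (+4 fires, +3 burnt)
Step 3: cell (0,2)='T' (+4 fires, +4 burnt)
Step 4: cell (0,2)='T' (+2 fires, +4 burnt)
Step 5: cell (0,2)='T' (+2 fires, +2 burnt)
Step 6: cell (0,2)='F' (+2 fires, +2 burnt)
  -> target ignites at step 6
Step 7: cell (0,2)='.' (+2 fires, +2 burnt)
Step 8: cell (0,2)='.' (+2 fires, +2 burnt)
Step 9: cell (0,2)='.' (+1 fires, +2 burnt)
Step 10: cell (0,2)='.' (+1 fires, +1 burnt)
Step 11: cell (0,2)='.' (+1 fires, +1 burnt)
Step 12: cell (0,2)='.' (+0 fires, +1 burnt)
  fire out at step 12

6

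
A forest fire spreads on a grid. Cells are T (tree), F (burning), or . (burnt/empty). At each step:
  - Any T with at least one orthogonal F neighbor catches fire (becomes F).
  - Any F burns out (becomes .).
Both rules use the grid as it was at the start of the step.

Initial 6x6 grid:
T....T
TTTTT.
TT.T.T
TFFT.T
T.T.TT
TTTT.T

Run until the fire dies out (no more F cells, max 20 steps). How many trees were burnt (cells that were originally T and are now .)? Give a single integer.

Step 1: +4 fires, +2 burnt (F count now 4)
Step 2: +5 fires, +4 burnt (F count now 5)
Step 3: +6 fires, +5 burnt (F count now 6)
Step 4: +2 fires, +6 burnt (F count now 2)
Step 5: +0 fires, +2 burnt (F count now 0)
Fire out after step 5
Initially T: 23, now '.': 30
Total burnt (originally-T cells now '.'): 17

Answer: 17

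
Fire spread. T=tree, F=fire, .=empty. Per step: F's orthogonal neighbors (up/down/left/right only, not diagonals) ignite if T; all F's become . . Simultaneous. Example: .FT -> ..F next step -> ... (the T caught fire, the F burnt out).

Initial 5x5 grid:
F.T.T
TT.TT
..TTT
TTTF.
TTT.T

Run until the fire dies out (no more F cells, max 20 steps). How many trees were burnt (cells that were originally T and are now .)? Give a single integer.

Answer: 14

Derivation:
Step 1: +3 fires, +2 burnt (F count now 3)
Step 2: +6 fires, +3 burnt (F count now 6)
Step 3: +3 fires, +6 burnt (F count now 3)
Step 4: +2 fires, +3 burnt (F count now 2)
Step 5: +0 fires, +2 burnt (F count now 0)
Fire out after step 5
Initially T: 16, now '.': 23
Total burnt (originally-T cells now '.'): 14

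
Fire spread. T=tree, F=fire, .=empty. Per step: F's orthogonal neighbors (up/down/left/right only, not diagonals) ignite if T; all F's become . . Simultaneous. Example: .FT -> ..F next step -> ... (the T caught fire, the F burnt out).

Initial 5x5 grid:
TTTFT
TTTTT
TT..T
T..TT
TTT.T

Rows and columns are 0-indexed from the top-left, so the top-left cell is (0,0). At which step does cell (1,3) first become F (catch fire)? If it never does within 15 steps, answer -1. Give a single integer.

Step 1: cell (1,3)='F' (+3 fires, +1 burnt)
  -> target ignites at step 1
Step 2: cell (1,3)='.' (+3 fires, +3 burnt)
Step 3: cell (1,3)='.' (+3 fires, +3 burnt)
Step 4: cell (1,3)='.' (+3 fires, +3 burnt)
Step 5: cell (1,3)='.' (+3 fires, +3 burnt)
Step 6: cell (1,3)='.' (+1 fires, +3 burnt)
Step 7: cell (1,3)='.' (+1 fires, +1 burnt)
Step 8: cell (1,3)='.' (+1 fires, +1 burnt)
Step 9: cell (1,3)='.' (+1 fires, +1 burnt)
Step 10: cell (1,3)='.' (+0 fires, +1 burnt)
  fire out at step 10

1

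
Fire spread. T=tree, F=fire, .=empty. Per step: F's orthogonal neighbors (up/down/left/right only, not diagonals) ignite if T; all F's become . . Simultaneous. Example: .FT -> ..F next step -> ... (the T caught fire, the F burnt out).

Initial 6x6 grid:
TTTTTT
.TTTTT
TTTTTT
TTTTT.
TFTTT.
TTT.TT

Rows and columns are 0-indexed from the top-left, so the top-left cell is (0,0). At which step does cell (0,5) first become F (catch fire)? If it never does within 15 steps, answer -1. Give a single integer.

Step 1: cell (0,5)='T' (+4 fires, +1 burnt)
Step 2: cell (0,5)='T' (+6 fires, +4 burnt)
Step 3: cell (0,5)='T' (+5 fires, +6 burnt)
Step 4: cell (0,5)='T' (+5 fires, +5 burnt)
Step 5: cell (0,5)='T' (+5 fires, +5 burnt)
Step 6: cell (0,5)='T' (+3 fires, +5 burnt)
Step 7: cell (0,5)='T' (+2 fires, +3 burnt)
Step 8: cell (0,5)='F' (+1 fires, +2 burnt)
  -> target ignites at step 8
Step 9: cell (0,5)='.' (+0 fires, +1 burnt)
  fire out at step 9

8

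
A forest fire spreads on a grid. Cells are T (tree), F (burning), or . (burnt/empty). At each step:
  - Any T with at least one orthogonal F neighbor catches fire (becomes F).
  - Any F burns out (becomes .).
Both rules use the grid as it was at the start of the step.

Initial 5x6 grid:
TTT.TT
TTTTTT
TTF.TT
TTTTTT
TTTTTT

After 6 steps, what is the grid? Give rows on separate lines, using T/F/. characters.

Step 1: 3 trees catch fire, 1 burn out
  TTT.TT
  TTFTTT
  TF..TT
  TTFTTT
  TTTTTT
Step 2: 7 trees catch fire, 3 burn out
  TTF.TT
  TF.FTT
  F...TT
  TF.FTT
  TTFTTT
Step 3: 7 trees catch fire, 7 burn out
  TF..TT
  F...FT
  ....TT
  F...FT
  TF.FTT
Step 4: 7 trees catch fire, 7 burn out
  F...FT
  .....F
  ....FT
  .....F
  F...FT
Step 5: 3 trees catch fire, 7 burn out
  .....F
  ......
  .....F
  ......
  .....F
Step 6: 0 trees catch fire, 3 burn out
  ......
  ......
  ......
  ......
  ......

......
......
......
......
......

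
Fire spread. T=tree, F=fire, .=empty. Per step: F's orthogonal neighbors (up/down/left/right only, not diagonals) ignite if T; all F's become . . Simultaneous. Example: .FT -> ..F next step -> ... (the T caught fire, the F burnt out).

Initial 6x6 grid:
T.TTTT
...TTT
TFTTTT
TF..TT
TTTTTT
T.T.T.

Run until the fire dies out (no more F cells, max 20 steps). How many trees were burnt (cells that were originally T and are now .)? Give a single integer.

Answer: 24

Derivation:
Step 1: +4 fires, +2 burnt (F count now 4)
Step 2: +3 fires, +4 burnt (F count now 3)
Step 3: +5 fires, +3 burnt (F count now 5)
Step 4: +5 fires, +5 burnt (F count now 5)
Step 5: +6 fires, +5 burnt (F count now 6)
Step 6: +1 fires, +6 burnt (F count now 1)
Step 7: +0 fires, +1 burnt (F count now 0)
Fire out after step 7
Initially T: 25, now '.': 35
Total burnt (originally-T cells now '.'): 24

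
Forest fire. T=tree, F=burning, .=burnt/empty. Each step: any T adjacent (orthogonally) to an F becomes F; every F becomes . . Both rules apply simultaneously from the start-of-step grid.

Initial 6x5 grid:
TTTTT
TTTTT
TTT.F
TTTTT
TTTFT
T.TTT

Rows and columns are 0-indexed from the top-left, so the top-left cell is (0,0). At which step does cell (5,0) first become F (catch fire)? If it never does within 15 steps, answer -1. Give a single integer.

Step 1: cell (5,0)='T' (+6 fires, +2 burnt)
Step 2: cell (5,0)='T' (+6 fires, +6 burnt)
Step 3: cell (5,0)='T' (+5 fires, +6 burnt)
Step 4: cell (5,0)='F' (+5 fires, +5 burnt)
  -> target ignites at step 4
Step 5: cell (5,0)='.' (+3 fires, +5 burnt)
Step 6: cell (5,0)='.' (+1 fires, +3 burnt)
Step 7: cell (5,0)='.' (+0 fires, +1 burnt)
  fire out at step 7

4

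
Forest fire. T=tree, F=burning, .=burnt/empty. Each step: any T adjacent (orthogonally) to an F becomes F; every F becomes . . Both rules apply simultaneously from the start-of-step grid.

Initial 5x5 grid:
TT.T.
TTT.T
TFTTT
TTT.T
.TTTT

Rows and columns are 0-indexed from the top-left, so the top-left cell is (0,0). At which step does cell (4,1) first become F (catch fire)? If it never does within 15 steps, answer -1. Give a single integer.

Step 1: cell (4,1)='T' (+4 fires, +1 burnt)
Step 2: cell (4,1)='F' (+7 fires, +4 burnt)
  -> target ignites at step 2
Step 3: cell (4,1)='.' (+3 fires, +7 burnt)
Step 4: cell (4,1)='.' (+3 fires, +3 burnt)
Step 5: cell (4,1)='.' (+1 fires, +3 burnt)
Step 6: cell (4,1)='.' (+0 fires, +1 burnt)
  fire out at step 6

2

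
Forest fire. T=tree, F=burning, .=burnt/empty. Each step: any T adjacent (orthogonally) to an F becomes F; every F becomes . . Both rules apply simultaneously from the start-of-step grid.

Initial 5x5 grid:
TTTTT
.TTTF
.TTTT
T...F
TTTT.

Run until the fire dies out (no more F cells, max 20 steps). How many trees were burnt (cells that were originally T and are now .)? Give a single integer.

Answer: 12

Derivation:
Step 1: +3 fires, +2 burnt (F count now 3)
Step 2: +3 fires, +3 burnt (F count now 3)
Step 3: +3 fires, +3 burnt (F count now 3)
Step 4: +2 fires, +3 burnt (F count now 2)
Step 5: +1 fires, +2 burnt (F count now 1)
Step 6: +0 fires, +1 burnt (F count now 0)
Fire out after step 6
Initially T: 17, now '.': 20
Total burnt (originally-T cells now '.'): 12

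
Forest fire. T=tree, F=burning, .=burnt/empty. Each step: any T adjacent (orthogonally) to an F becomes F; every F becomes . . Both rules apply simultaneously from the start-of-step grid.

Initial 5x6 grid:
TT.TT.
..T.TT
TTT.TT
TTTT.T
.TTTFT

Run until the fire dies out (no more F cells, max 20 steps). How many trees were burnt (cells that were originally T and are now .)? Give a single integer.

Answer: 19

Derivation:
Step 1: +2 fires, +1 burnt (F count now 2)
Step 2: +3 fires, +2 burnt (F count now 3)
Step 3: +3 fires, +3 burnt (F count now 3)
Step 4: +4 fires, +3 burnt (F count now 4)
Step 5: +4 fires, +4 burnt (F count now 4)
Step 6: +2 fires, +4 burnt (F count now 2)
Step 7: +1 fires, +2 burnt (F count now 1)
Step 8: +0 fires, +1 burnt (F count now 0)
Fire out after step 8
Initially T: 21, now '.': 28
Total burnt (originally-T cells now '.'): 19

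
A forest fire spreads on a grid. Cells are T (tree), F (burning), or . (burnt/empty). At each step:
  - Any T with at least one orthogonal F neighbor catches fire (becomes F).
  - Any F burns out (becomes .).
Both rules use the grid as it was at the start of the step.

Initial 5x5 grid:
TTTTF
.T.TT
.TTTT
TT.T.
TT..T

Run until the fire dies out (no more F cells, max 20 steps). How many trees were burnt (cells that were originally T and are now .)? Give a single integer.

Step 1: +2 fires, +1 burnt (F count now 2)
Step 2: +3 fires, +2 burnt (F count now 3)
Step 3: +2 fires, +3 burnt (F count now 2)
Step 4: +4 fires, +2 burnt (F count now 4)
Step 5: +1 fires, +4 burnt (F count now 1)
Step 6: +1 fires, +1 burnt (F count now 1)
Step 7: +2 fires, +1 burnt (F count now 2)
Step 8: +1 fires, +2 burnt (F count now 1)
Step 9: +0 fires, +1 burnt (F count now 0)
Fire out after step 9
Initially T: 17, now '.': 24
Total burnt (originally-T cells now '.'): 16

Answer: 16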